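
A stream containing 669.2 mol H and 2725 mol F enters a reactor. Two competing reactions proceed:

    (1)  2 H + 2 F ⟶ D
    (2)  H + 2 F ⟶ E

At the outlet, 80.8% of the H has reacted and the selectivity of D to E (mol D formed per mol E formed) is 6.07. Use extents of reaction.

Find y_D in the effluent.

0.0975

Conversion of H: H consumed = 0.808 × 669.2 = 540.7 mol = 2ξ₁ + 1ξ₂.
Selectivity: 1ξ₁ / (1ξ₂) = 6.07 → ξ₁ = 6.07 ξ₂.
Substitute: (2·6.07 + 1) ξ₂ = 540.7 → ξ₂ = 41.15 mol, ξ₁ = 249.8 mol.
Outlet amounts (n = n₀ + Σ ν·ξ):
  H: 669.2 − 2(249.8) − 1(41.15) = 128.5
  F: 2725 − 2(249.8) − 2(41.15) = 2143
  D: 0 + 1(249.8) = 249.8
  E: 0 + 1(41.15) = 41.15
Total out = 2563 mol; y_D = 249.8 / 2563 = 0.09747.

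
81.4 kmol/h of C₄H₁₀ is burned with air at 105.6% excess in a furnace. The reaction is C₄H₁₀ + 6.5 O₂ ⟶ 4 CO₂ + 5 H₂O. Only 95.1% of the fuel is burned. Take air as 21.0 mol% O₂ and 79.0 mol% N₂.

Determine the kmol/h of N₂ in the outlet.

4090 kmol/h

Stoichiometric O₂ = 6.5 × 81.4 = 529.1 kmol/h; O₂ fed = 529.1 × 2.056 = 1088 kmol/h.
N₂ fed = 1088 × 79/21 = 4092 kmol/h.
Fuel reacted = 0.951 × 81.4 → ξ = 77.41 kmol/h.
Outlet (n = n₀ + ν ξ):
  C₄H₁₀: 81.4 − 1(77.41) = 3.989
  O₂: 1088 − 6.5(77.41) = 584.7
  N₂: 4092 (inert)
  CO₂: 0 + 4(77.41) = 309.6
  H₂O: 0 + 5(77.41) = 387.1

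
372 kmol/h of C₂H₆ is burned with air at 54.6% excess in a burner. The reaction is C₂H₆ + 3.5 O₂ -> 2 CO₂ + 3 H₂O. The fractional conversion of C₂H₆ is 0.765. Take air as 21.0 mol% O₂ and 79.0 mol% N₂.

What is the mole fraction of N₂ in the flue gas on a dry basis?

0.819

Stoichiometric O₂ = 3.5 × 372 = 1302 kmol/h; O₂ fed = 1302 × 1.546 = 2013 kmol/h.
N₂ fed = 2013 × 79/21 = 7572 kmol/h.
Fuel reacted = 0.765 × 372 → ξ = 284.6 kmol/h.
Outlet (n = n₀ + ν ξ):
  C₂H₆: 372 − 1(284.6) = 87.42
  O₂: 2013 − 3.5(284.6) = 1017
  N₂: 7572 (inert)
  CO₂: 0 + 2(284.6) = 569.2
  H₂O: 0 + 3(284.6) = 853.7
Dry total = 9246 kmol/h; y_N₂ (dry) = 7572 / 9246 = 0.819.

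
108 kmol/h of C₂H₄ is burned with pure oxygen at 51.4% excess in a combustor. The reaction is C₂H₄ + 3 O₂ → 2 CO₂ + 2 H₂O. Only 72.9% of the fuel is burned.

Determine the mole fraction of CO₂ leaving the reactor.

Stoichiometric O₂ = 3 × 108 = 324 kmol/h; O₂ fed = 324 × 1.514 = 490.5 kmol/h.
Fuel reacted = 0.729 × 108 → ξ = 78.73 kmol/h.
Outlet (n = n₀ + ν ξ):
  C₂H₄: 108 − 1(78.73) = 29.27
  O₂: 490.5 − 3(78.73) = 254.3
  CO₂: 0 + 2(78.73) = 157.5
  H₂O: 0 + 2(78.73) = 157.5
Total out = 598.5 kmol/h; y_CO₂ = 157.5 / 598.5 = 0.2631.

0.263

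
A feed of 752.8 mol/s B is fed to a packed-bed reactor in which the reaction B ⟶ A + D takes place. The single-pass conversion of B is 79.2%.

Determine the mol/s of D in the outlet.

596 mol/s

B reacted = 0.792 × 752.8 = 596.2 mol/s; ν_B = −1, so ξ = 596.2/1 = 596.2 mol/s.
Outlet amounts (n = n₀ + ν ξ):
  B: 752.8 − 1(596.2) = 156.6
  A: 0 + 1(596.2) = 596.2
  D: 0 + 1(596.2) = 596.2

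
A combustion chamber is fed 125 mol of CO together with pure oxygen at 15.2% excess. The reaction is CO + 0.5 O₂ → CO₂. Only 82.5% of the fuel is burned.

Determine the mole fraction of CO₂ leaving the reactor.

0.709

Stoichiometric O₂ = 0.5 × 125 = 62.5 mol; O₂ fed = 62.5 × 1.152 = 72 mol.
Fuel reacted = 0.825 × 125 → ξ = 103.1 mol.
Outlet (n = n₀ + ν ξ):
  CO: 125 − 1(103.1) = 21.88
  O₂: 72 − 0.5(103.1) = 20.44
  CO₂: 0 + 1(103.1) = 103.1
Total out = 145.4 mol; y_CO₂ = 103.1 / 145.4 = 0.7091.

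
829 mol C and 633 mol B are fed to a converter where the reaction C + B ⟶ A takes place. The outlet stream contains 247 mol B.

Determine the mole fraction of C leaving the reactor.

0.412

For B: n = n₀ − 1ξ → 247 = 633 − 1ξ, giving ξ = 386 mol.
Outlet amounts (n = n₀ + ν ξ):
  C: 829 − 1(386) = 443
  B: 633 − 1(386) = 247
  A: 0 + 1(386) = 386
Total out = 1076 mol; y_C = 443 / 1076 = 0.4117.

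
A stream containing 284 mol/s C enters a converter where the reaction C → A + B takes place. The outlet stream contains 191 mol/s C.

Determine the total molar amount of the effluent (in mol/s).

For C: n = n₀ − 1ξ → 191 = 284 − 1ξ, giving ξ = 93 mol/s.
Outlet amounts (n = n₀ + ν ξ):
  C: 284 − 1(93) = 191
  A: 0 + 1(93) = 93
  B: 0 + 1(93) = 93
Total out = 191 + 93 + 93 = 377 mol/s.

377 mol/s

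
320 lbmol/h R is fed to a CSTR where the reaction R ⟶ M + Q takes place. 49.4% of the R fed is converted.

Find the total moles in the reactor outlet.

478 lbmol/h

R reacted = 0.494 × 320 = 158.1 lbmol/h; ν_R = −1, so ξ = 158.1/1 = 158.1 lbmol/h.
Outlet amounts (n = n₀ + ν ξ):
  R: 320 − 1(158.1) = 161.9
  M: 0 + 1(158.1) = 158.1
  Q: 0 + 1(158.1) = 158.1
Total out = 161.9 + 158.1 + 158.1 = 478.1 lbmol/h.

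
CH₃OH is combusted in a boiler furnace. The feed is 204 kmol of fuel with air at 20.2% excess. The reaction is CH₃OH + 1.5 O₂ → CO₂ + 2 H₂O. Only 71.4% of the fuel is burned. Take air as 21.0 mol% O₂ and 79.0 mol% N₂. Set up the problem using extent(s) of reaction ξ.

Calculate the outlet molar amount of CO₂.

Stoichiometric O₂ = 1.5 × 204 = 306 kmol; O₂ fed = 306 × 1.202 = 367.8 kmol.
N₂ fed = 367.8 × 79/21 = 1384 kmol.
Fuel reacted = 0.714 × 204 → ξ = 145.7 kmol.
Outlet (n = n₀ + ν ξ):
  CH₃OH: 204 − 1(145.7) = 58.34
  O₂: 367.8 − 1.5(145.7) = 149.3
  N₂: 1384 (inert)
  CO₂: 0 + 1(145.7) = 145.7
  H₂O: 0 + 2(145.7) = 291.3

146 kmol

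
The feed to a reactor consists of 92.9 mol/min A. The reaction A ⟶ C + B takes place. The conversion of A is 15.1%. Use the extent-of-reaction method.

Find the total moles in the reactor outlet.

107 mol/min

A reacted = 0.151 × 92.9 = 14.03 mol/min; ν_A = −1, so ξ = 14.03/1 = 14.03 mol/min.
Outlet amounts (n = n₀ + ν ξ):
  A: 92.9 − 1(14.03) = 78.87
  C: 0 + 1(14.03) = 14.03
  B: 0 + 1(14.03) = 14.03
Total out = 78.87 + 14.03 + 14.03 = 106.9 mol/min.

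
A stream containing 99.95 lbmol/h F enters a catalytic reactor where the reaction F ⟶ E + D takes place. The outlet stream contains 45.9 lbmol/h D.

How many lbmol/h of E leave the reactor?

45.9 lbmol/h

For D: n = n₀ + 1ξ → 45.9 = 0 + 1ξ, giving ξ = 45.9 lbmol/h.
Outlet amounts (n = n₀ + ν ξ):
  F: 99.95 − 1(45.9) = 54.05
  E: 0 + 1(45.9) = 45.9
  D: 0 + 1(45.9) = 45.9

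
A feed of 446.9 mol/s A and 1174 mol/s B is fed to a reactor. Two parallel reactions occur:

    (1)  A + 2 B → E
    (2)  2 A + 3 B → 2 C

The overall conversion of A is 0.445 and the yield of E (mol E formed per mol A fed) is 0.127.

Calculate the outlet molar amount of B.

Yield of E: 1ξ₁ / 446.9 = 0.127 → ξ₁ = 56.76 mol/s.
Conversion of A: 1ξ₁ + 2ξ₂ = 0.445 × 446.9 = 198.9 → ξ₂ = 71.06 mol/s.
Outlet amounts (n = n₀ + Σ ν·ξ):
  A: 446.9 − 1(56.76) − 2(71.06) = 248
  B: 1174 − 2(56.76) − 3(71.06) = 847.3
  E: 0 + 1(56.76) = 56.76
  C: 0 + 2(71.06) = 142.1

847 mol/s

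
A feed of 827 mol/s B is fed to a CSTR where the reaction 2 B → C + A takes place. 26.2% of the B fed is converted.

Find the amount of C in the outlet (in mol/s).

108 mol/s

B reacted = 0.262 × 827 = 216.7 mol/s; ν_B = −2, so ξ = 216.7/2 = 108.3 mol/s.
Outlet amounts (n = n₀ + ν ξ):
  B: 827 − 2(108.3) = 610.3
  C: 0 + 1(108.3) = 108.3
  A: 0 + 1(108.3) = 108.3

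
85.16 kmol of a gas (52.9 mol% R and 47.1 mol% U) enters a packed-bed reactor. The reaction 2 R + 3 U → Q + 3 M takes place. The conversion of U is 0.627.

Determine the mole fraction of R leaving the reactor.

U reacted = 0.627 × 40.11 = 25.15 kmol; ν_U = −3, so ξ = 25.15/3 = 8.383 kmol.
Outlet amounts (n = n₀ + ν ξ):
  R: 45.05 − 2(8.383) = 28.28
  U: 40.11 − 3(8.383) = 14.96
  Q: 0 + 1(8.383) = 8.383
  M: 0 + 3(8.383) = 25.15
Total out = 76.78 kmol; y_R = 28.28 / 76.78 = 0.3684.

0.368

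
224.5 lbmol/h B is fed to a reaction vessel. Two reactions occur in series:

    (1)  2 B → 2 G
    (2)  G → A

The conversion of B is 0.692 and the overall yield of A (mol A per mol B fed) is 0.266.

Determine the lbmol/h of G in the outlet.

Conversion of B: B consumed = 2ξ₁ = 0.692 × 224.5 → ξ₁ = 77.68 lbmol/h.
Yield of A: 1ξ₂ / 224.5 = 0.266 → ξ₂ = 59.72 lbmol/h.
Outlet amounts (n = n₀ + Σ ν·ξ):
  B: 224.5 − 2(77.68) = 69.15
  G: 0 + 2(77.68) − 1(59.72) = 95.64
  A: 0 + 1(59.72) = 59.72

95.6 lbmol/h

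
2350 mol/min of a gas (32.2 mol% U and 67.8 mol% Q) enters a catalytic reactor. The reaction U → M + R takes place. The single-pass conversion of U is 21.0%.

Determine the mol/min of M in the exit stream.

U reacted = 0.21 × 756.7 = 158.9 mol/min; ν_U = −1, so ξ = 158.9/1 = 158.9 mol/min.
Outlet amounts (n = n₀ + ν ξ):
  U: 756.7 − 1(158.9) = 597.8
  M: 0 + 1(158.9) = 158.9
  R: 0 + 1(158.9) = 158.9
  Q: 1593 (inert)

159 mol/min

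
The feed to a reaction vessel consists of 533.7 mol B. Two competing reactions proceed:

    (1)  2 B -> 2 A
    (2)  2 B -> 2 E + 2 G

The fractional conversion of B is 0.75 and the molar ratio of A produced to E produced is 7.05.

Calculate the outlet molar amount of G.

49.7 mol

Conversion of B: B consumed = 0.75 × 533.7 = 400.3 mol = 2ξ₁ + 2ξ₂.
Selectivity: 2ξ₁ / (2ξ₂) = 7.05 → ξ₁ = 7.05 ξ₂.
Substitute: (2·7.05 + 2) ξ₂ = 400.3 → ξ₂ = 24.86 mol, ξ₁ = 175.3 mol.
Outlet amounts (n = n₀ + Σ ν·ξ):
  B: 533.7 − 2(175.3) − 2(24.86) = 133.4
  A: 0 + 2(175.3) = 350.6
  E: 0 + 2(24.86) = 49.72
  G: 0 + 2(24.86) = 49.72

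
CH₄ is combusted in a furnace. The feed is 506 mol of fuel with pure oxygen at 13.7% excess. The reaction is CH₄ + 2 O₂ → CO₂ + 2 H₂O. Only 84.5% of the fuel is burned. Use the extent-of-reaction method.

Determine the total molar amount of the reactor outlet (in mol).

Stoichiometric O₂ = 2 × 506 = 1012 mol; O₂ fed = 1012 × 1.137 = 1151 mol.
Fuel reacted = 0.845 × 506 → ξ = 427.6 mol.
Outlet (n = n₀ + ν ξ):
  CH₄: 506 − 1(427.6) = 78.43
  O₂: 1151 − 2(427.6) = 295.5
  CO₂: 0 + 1(427.6) = 427.6
  H₂O: 0 + 2(427.6) = 855.1
Total out = 78.43 + 295.5 + 427.6 + 855.1 = 1657 mol.

1660 mol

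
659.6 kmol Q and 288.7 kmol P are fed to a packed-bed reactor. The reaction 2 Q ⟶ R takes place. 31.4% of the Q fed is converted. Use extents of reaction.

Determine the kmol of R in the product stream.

104 kmol

Q reacted = 0.314 × 659.6 = 207.1 kmol; ν_Q = −2, so ξ = 207.1/2 = 103.6 kmol.
Outlet amounts (n = n₀ + ν ξ):
  Q: 659.6 − 2(103.6) = 452.5
  R: 0 + 1(103.6) = 103.6
  P: 288.7 (inert)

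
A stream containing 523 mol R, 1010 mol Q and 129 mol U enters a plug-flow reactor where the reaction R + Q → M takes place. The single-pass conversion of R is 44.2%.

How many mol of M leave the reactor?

231 mol

R reacted = 0.442 × 523 = 231.2 mol; ν_R = −1, so ξ = 231.2/1 = 231.2 mol.
Outlet amounts (n = n₀ + ν ξ):
  R: 523 − 1(231.2) = 291.8
  Q: 1010 − 1(231.2) = 778.8
  M: 0 + 1(231.2) = 231.2
  U: 129 (inert)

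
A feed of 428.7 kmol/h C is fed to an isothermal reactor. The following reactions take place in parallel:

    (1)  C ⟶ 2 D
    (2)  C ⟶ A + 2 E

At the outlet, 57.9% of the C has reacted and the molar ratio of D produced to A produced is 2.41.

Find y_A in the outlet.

Conversion of C: C consumed = 0.579 × 428.7 = 248.2 kmol/h = 1ξ₁ + 1ξ₂.
Selectivity: 2ξ₁ / (1ξ₂) = 2.41 → ξ₁ = 1.205 ξ₂.
Substitute: (1·1.205 + 1) ξ₂ = 248.2 → ξ₂ = 112.6 kmol/h, ξ₁ = 135.6 kmol/h.
Outlet amounts (n = n₀ + Σ ν·ξ):
  C: 428.7 − 1(135.6) − 1(112.6) = 180.5
  D: 0 + 2(135.6) = 271.3
  A: 0 + 1(112.6) = 112.6
  E: 0 + 2(112.6) = 225.1
Total out = 789.5 kmol/h; y_A = 112.6 / 789.5 = 0.1426.

0.143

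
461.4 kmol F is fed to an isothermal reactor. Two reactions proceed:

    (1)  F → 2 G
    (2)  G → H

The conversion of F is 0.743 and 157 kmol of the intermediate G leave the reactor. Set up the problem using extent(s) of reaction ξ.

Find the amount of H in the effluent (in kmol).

529 kmol

Conversion of F: F consumed = 1ξ₁ = 0.743 × 461.4 → ξ₁ = 342.8 kmol.
G balance: n_G = 0 + 2ξ₁ − 1ξ₂ = 157 → ξ₂ = (2·342.8 − 157)/1 = 528.6 kmol.
Outlet amounts (n = n₀ + Σ ν·ξ):
  F: 461.4 − 1(342.8) = 118.6
  G: 0 + 2(342.8) − 1(528.6) = 157
  H: 0 + 1(528.6) = 528.6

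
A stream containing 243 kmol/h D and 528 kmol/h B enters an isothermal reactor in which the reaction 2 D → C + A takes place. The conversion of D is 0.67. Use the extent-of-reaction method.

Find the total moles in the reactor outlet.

771 kmol/h

D reacted = 0.67 × 243 = 162.8 kmol/h; ν_D = −2, so ξ = 162.8/2 = 81.41 kmol/h.
Outlet amounts (n = n₀ + ν ξ):
  D: 243 − 2(81.41) = 80.19
  C: 0 + 1(81.41) = 81.41
  A: 0 + 1(81.41) = 81.41
  B: 528 (inert)
Total out = 80.19 + 81.41 + 81.41 + 528 = 771 kmol/h.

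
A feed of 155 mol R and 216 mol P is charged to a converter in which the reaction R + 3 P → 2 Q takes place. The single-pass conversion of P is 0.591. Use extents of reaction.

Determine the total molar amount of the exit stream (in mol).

P reacted = 0.591 × 216 = 127.7 mol; ν_P = −3, so ξ = 127.7/3 = 42.55 mol.
Outlet amounts (n = n₀ + ν ξ):
  R: 155 − 1(42.55) = 112.4
  P: 216 − 3(42.55) = 88.34
  Q: 0 + 2(42.55) = 85.1
Total out = 112.4 + 88.34 + 85.1 = 285.9 mol.

286 mol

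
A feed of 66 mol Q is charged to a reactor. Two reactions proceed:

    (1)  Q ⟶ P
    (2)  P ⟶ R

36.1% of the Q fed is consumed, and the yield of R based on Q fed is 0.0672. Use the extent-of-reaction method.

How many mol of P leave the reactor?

Conversion of Q: Q consumed = 1ξ₁ = 0.361 × 66 → ξ₁ = 23.83 mol.
Yield of R: 1ξ₂ / 66 = 0.0672 → ξ₂ = 4.435 mol.
Outlet amounts (n = n₀ + Σ ν·ξ):
  Q: 66 − 1(23.83) = 42.17
  P: 0 + 1(23.83) − 1(4.435) = 19.39
  R: 0 + 1(4.435) = 4.435

19.4 mol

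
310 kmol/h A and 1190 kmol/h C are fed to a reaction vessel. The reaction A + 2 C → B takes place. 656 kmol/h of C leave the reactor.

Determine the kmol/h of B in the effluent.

For C: n = n₀ − 2ξ → 656 = 1190 − 2ξ, giving ξ = 267 kmol/h.
Outlet amounts (n = n₀ + ν ξ):
  A: 310 − 1(267) = 43
  C: 1190 − 2(267) = 656
  B: 0 + 1(267) = 267

267 kmol/h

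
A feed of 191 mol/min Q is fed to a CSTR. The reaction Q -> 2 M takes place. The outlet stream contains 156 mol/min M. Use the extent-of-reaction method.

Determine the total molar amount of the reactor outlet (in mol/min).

269 mol/min

For M: n = n₀ + 2ξ → 156 = 0 + 2ξ, giving ξ = 78 mol/min.
Outlet amounts (n = n₀ + ν ξ):
  Q: 191 − 1(78) = 113
  M: 0 + 2(78) = 156
Total out = 113 + 156 = 269 mol/min.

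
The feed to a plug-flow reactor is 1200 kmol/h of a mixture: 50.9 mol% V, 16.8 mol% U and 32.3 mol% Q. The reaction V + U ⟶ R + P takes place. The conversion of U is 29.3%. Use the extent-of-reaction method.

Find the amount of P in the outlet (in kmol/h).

U reacted = 0.293 × 201.6 = 59.07 kmol/h; ν_U = −1, so ξ = 59.07/1 = 59.07 kmol/h.
Outlet amounts (n = n₀ + ν ξ):
  V: 610.8 − 1(59.07) = 551.7
  U: 201.6 − 1(59.07) = 142.5
  R: 0 + 1(59.07) = 59.07
  P: 0 + 1(59.07) = 59.07
  Q: 387.6 (inert)

59.1 kmol/h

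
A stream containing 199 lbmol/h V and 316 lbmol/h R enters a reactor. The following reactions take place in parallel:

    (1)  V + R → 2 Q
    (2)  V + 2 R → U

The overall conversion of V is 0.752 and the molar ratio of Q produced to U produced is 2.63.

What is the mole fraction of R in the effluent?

0.264

Conversion of V: V consumed = 0.752 × 199 = 149.6 lbmol/h = 1ξ₁ + 1ξ₂.
Selectivity: 2ξ₁ / (1ξ₂) = 2.63 → ξ₁ = 1.315 ξ₂.
Substitute: (1·1.315 + 1) ξ₂ = 149.6 → ξ₂ = 64.64 lbmol/h, ξ₁ = 85.01 lbmol/h.
Outlet amounts (n = n₀ + Σ ν·ξ):
  V: 199 − 1(85.01) − 1(64.64) = 49.35
  R: 316 − 1(85.01) − 2(64.64) = 101.7
  Q: 0 + 2(85.01) = 170
  U: 0 + 1(64.64) = 64.64
Total out = 385.7 lbmol/h; y_R = 101.7 / 385.7 = 0.2637.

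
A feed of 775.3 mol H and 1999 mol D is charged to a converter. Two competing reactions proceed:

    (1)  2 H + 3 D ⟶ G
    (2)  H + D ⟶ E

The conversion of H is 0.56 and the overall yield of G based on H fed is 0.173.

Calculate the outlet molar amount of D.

Yield of G: 1ξ₁ / 775.3 = 0.173 → ξ₁ = 134.1 mol.
Conversion of H: 2ξ₁ + 1ξ₂ = 0.56 × 775.3 = 434.2 → ξ₂ = 165.9 mol.
Outlet amounts (n = n₀ + Σ ν·ξ):
  H: 775.3 − 2(134.1) − 1(165.9) = 341.1
  D: 1999 − 3(134.1) − 1(165.9) = 1431
  G: 0 + 1(134.1) = 134.1
  E: 0 + 1(165.9) = 165.9

1430 mol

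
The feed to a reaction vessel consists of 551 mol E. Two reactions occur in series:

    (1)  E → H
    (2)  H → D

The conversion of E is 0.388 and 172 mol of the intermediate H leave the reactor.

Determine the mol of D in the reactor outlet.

Conversion of E: E consumed = 1ξ₁ = 0.388 × 551 → ξ₁ = 213.8 mol.
H balance: n_H = 0 + 1ξ₁ − 1ξ₂ = 172 → ξ₂ = (1·213.8 − 172)/1 = 41.79 mol.
Outlet amounts (n = n₀ + Σ ν·ξ):
  E: 551 − 1(213.8) = 337.2
  H: 0 + 1(213.8) − 1(41.79) = 172
  D: 0 + 1(41.79) = 41.79

41.8 mol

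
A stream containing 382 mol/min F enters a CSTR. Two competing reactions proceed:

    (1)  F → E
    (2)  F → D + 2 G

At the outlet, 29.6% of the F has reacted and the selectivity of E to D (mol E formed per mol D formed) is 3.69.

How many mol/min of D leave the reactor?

24.1 mol/min

Conversion of F: F consumed = 0.296 × 382 = 113.1 mol/min = 1ξ₁ + 1ξ₂.
Selectivity: 1ξ₁ / (1ξ₂) = 3.69 → ξ₁ = 3.69 ξ₂.
Substitute: (1·3.69 + 1) ξ₂ = 113.1 → ξ₂ = 24.11 mol/min, ξ₁ = 88.96 mol/min.
Outlet amounts (n = n₀ + Σ ν·ξ):
  F: 382 − 1(88.96) − 1(24.11) = 268.9
  E: 0 + 1(88.96) = 88.96
  D: 0 + 1(24.11) = 24.11
  G: 0 + 2(24.11) = 48.22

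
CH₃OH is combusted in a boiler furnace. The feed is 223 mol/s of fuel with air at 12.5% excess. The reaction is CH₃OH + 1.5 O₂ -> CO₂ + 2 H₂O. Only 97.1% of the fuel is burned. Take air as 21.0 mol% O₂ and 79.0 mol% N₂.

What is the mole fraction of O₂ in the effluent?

Stoichiometric O₂ = 1.5 × 223 = 334.5 mol/s; O₂ fed = 334.5 × 1.125 = 376.3 mol/s.
N₂ fed = 376.3 × 79/21 = 1416 mol/s.
Fuel reacted = 0.971 × 223 → ξ = 216.5 mol/s.
Outlet (n = n₀ + ν ξ):
  CH₃OH: 223 − 1(216.5) = 6.467
  O₂: 376.3 − 1.5(216.5) = 51.51
  N₂: 1416 (inert)
  CO₂: 0 + 1(216.5) = 216.5
  H₂O: 0 + 2(216.5) = 433.1
Total out = 2123 mol/s; y_O₂ = 51.51 / 2123 = 0.02426.

0.0243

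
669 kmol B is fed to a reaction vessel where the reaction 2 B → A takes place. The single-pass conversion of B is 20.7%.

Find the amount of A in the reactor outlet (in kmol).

B reacted = 0.207 × 669 = 138.5 kmol; ν_B = −2, so ξ = 138.5/2 = 69.24 kmol.
Outlet amounts (n = n₀ + ν ξ):
  B: 669 − 2(69.24) = 530.5
  A: 0 + 1(69.24) = 69.24

69.2 kmol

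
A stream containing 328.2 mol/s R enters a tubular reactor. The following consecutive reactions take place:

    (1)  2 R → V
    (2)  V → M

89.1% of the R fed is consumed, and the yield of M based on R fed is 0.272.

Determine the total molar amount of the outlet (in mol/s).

182 mol/s

Conversion of R: R consumed = 2ξ₁ = 0.891 × 328.2 → ξ₁ = 146.2 mol/s.
Yield of M: 1ξ₂ / 328.2 = 0.272 → ξ₂ = 89.27 mol/s.
Outlet amounts (n = n₀ + Σ ν·ξ):
  R: 328.2 − 2(146.2) = 35.77
  V: 0 + 1(146.2) − 1(89.27) = 56.94
  M: 0 + 1(89.27) = 89.27
Total out = 35.77 + 56.94 + 89.27 = 182 mol/s.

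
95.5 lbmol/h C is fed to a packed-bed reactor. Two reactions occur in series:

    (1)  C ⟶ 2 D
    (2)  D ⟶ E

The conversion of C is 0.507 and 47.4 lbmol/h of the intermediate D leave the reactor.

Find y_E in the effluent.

Conversion of C: C consumed = 1ξ₁ = 0.507 × 95.5 → ξ₁ = 48.42 lbmol/h.
D balance: n_D = 0 + 2ξ₁ − 1ξ₂ = 47.4 → ξ₂ = (2·48.42 − 47.4)/1 = 49.44 lbmol/h.
Outlet amounts (n = n₀ + Σ ν·ξ):
  C: 95.5 − 1(48.42) = 47.08
  D: 0 + 2(48.42) − 1(49.44) = 47.4
  E: 0 + 1(49.44) = 49.44
Total out = 143.9 lbmol/h; y_E = 49.44 / 143.9 = 0.3435.

0.344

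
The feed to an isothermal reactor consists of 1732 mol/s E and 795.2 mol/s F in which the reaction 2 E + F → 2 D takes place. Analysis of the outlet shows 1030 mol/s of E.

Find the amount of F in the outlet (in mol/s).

For E: n = n₀ − 2ξ → 1030 = 1732 − 2ξ, giving ξ = 351 mol/s.
Outlet amounts (n = n₀ + ν ξ):
  E: 1732 − 2(351) = 1030
  F: 795.2 − 1(351) = 444.2
  D: 0 + 2(351) = 702

444 mol/s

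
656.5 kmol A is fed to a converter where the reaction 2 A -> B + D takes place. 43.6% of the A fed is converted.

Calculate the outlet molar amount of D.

143 kmol

A reacted = 0.436 × 656.5 = 286.2 kmol; ν_A = −2, so ξ = 286.2/2 = 143.1 kmol.
Outlet amounts (n = n₀ + ν ξ):
  A: 656.5 − 2(143.1) = 370.3
  B: 0 + 1(143.1) = 143.1
  D: 0 + 1(143.1) = 143.1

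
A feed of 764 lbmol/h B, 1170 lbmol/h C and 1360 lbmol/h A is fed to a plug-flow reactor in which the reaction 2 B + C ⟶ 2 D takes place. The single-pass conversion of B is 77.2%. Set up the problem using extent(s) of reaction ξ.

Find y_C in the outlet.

B reacted = 0.772 × 764 = 589.8 lbmol/h; ν_B = −2, so ξ = 589.8/2 = 294.9 lbmol/h.
Outlet amounts (n = n₀ + ν ξ):
  B: 764 − 2(294.9) = 174.2
  C: 1170 − 1(294.9) = 875.1
  D: 0 + 2(294.9) = 589.8
  A: 1360 (inert)
Total out = 2999 lbmol/h; y_C = 875.1 / 2999 = 0.2918.

0.292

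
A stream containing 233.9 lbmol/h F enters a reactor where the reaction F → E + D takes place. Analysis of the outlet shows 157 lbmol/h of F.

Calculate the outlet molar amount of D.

For F: n = n₀ − 1ξ → 157 = 233.9 − 1ξ, giving ξ = 76.9 lbmol/h.
Outlet amounts (n = n₀ + ν ξ):
  F: 233.9 − 1(76.9) = 157
  E: 0 + 1(76.9) = 76.9
  D: 0 + 1(76.9) = 76.9

76.9 lbmol/h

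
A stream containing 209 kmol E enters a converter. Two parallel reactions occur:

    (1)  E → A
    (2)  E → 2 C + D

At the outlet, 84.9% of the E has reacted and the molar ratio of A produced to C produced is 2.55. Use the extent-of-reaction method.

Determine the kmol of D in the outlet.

Conversion of E: E consumed = 0.849 × 209 = 177.4 kmol = 1ξ₁ + 1ξ₂.
Selectivity: 1ξ₁ / (2ξ₂) = 2.55 → ξ₁ = 5.1 ξ₂.
Substitute: (1·5.1 + 1) ξ₂ = 177.4 → ξ₂ = 29.09 kmol, ξ₁ = 148.4 kmol.
Outlet amounts (n = n₀ + Σ ν·ξ):
  E: 209 − 1(148.4) − 1(29.09) = 31.56
  A: 0 + 1(148.4) = 148.4
  C: 0 + 2(29.09) = 58.18
  D: 0 + 1(29.09) = 29.09

29.1 kmol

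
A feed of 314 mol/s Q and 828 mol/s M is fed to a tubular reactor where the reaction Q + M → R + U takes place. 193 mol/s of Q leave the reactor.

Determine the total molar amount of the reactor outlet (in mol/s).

1140 mol/s

For Q: n = n₀ − 1ξ → 193 = 314 − 1ξ, giving ξ = 121 mol/s.
Outlet amounts (n = n₀ + ν ξ):
  Q: 314 − 1(121) = 193
  M: 828 − 1(121) = 707
  R: 0 + 1(121) = 121
  U: 0 + 1(121) = 121
Total out = 193 + 707 + 121 + 121 = 1142 mol/s.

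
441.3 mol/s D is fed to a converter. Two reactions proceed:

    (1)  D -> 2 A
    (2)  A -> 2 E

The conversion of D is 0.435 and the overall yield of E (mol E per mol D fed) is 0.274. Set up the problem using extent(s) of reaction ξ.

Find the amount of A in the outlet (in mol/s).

323 mol/s

Conversion of D: D consumed = 1ξ₁ = 0.435 × 441.3 → ξ₁ = 192 mol/s.
Yield of E: 2ξ₂ / 441.3 = 0.274 → ξ₂ = 60.46 mol/s.
Outlet amounts (n = n₀ + Σ ν·ξ):
  D: 441.3 − 1(192) = 249.3
  A: 0 + 2(192) − 1(60.46) = 323.5
  E: 0 + 2(60.46) = 120.9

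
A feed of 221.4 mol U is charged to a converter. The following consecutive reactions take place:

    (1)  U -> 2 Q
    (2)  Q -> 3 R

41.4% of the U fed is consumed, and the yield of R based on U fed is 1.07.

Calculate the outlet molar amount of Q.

Conversion of U: U consumed = 1ξ₁ = 0.414 × 221.4 → ξ₁ = 91.66 mol.
Yield of R: 3ξ₂ / 221.4 = 1.07 → ξ₂ = 78.97 mol.
Outlet amounts (n = n₀ + Σ ν·ξ):
  U: 221.4 − 1(91.66) = 129.7
  Q: 0 + 2(91.66) − 1(78.97) = 104.4
  R: 0 + 3(78.97) = 236.9

104 mol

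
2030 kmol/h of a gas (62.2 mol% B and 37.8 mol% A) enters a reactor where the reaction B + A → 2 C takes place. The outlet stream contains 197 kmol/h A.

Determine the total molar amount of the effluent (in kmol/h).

For A: n = n₀ − 1ξ → 197 = 767.3 − 1ξ, giving ξ = 570.3 kmol/h.
Outlet amounts (n = n₀ + ν ξ):
  B: 1263 − 1(570.3) = 692.3
  A: 767.3 − 1(570.3) = 197
  C: 0 + 2(570.3) = 1141
Total out = 692.3 + 197 + 1141 = 2030 kmol/h.

2030 kmol/h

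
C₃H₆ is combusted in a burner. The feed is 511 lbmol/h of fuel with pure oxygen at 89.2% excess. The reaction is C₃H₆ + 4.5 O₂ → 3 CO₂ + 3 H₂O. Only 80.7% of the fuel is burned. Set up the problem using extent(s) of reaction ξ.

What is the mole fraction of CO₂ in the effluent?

Stoichiometric O₂ = 4.5 × 511 = 2300 lbmol/h; O₂ fed = 2300 × 1.892 = 4351 lbmol/h.
Fuel reacted = 0.807 × 511 → ξ = 412.4 lbmol/h.
Outlet (n = n₀ + ν ξ):
  C₃H₆: 511 − 1(412.4) = 98.62
  O₂: 4351 − 4.5(412.4) = 2495
  CO₂: 0 + 3(412.4) = 1237
  H₂O: 0 + 3(412.4) = 1237
Total out = 5068 lbmol/h; y_CO₂ = 1237 / 5068 = 0.2441.

0.244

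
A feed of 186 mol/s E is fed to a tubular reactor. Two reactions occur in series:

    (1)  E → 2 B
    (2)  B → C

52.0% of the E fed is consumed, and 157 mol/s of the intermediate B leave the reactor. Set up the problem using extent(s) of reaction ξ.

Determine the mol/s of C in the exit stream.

36.4 mol/s

Conversion of E: E consumed = 1ξ₁ = 0.52 × 186 → ξ₁ = 96.72 mol/s.
B balance: n_B = 0 + 2ξ₁ − 1ξ₂ = 157 → ξ₂ = (2·96.72 − 157)/1 = 36.44 mol/s.
Outlet amounts (n = n₀ + Σ ν·ξ):
  E: 186 − 1(96.72) = 89.28
  B: 0 + 2(96.72) − 1(36.44) = 157
  C: 0 + 1(36.44) = 36.44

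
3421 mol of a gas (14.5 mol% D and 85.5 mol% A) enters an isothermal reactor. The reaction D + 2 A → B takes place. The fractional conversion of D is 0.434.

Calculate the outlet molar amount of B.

D reacted = 0.434 × 496 = 215.3 mol; ν_D = −1, so ξ = 215.3/1 = 215.3 mol.
Outlet amounts (n = n₀ + ν ξ):
  D: 496 − 1(215.3) = 280.8
  A: 2925 − 2(215.3) = 2494
  B: 0 + 1(215.3) = 215.3

215 mol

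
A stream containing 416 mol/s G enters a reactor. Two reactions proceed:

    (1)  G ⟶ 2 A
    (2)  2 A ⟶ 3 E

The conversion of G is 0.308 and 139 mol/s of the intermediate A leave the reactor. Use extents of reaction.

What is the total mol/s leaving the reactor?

Conversion of G: G consumed = 1ξ₁ = 0.308 × 416 → ξ₁ = 128.1 mol/s.
A balance: n_A = 0 + 2ξ₁ − 2ξ₂ = 139 → ξ₂ = (2·128.1 − 139)/2 = 58.63 mol/s.
Outlet amounts (n = n₀ + Σ ν·ξ):
  G: 416 − 1(128.1) = 287.9
  A: 0 + 2(128.1) − 2(58.63) = 139
  E: 0 + 3(58.63) = 175.9
Total out = 287.9 + 139 + 175.9 = 602.8 mol/s.

603 mol/s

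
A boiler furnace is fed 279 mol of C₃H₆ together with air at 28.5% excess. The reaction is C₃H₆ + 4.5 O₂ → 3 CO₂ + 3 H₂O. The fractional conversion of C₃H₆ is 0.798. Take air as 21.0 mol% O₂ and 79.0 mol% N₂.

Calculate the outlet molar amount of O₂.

Stoichiometric O₂ = 4.5 × 279 = 1256 mol; O₂ fed = 1256 × 1.285 = 1613 mol.
N₂ fed = 1613 × 79/21 = 6069 mol.
Fuel reacted = 0.798 × 279 → ξ = 222.6 mol.
Outlet (n = n₀ + ν ξ):
  C₃H₆: 279 − 1(222.6) = 56.36
  O₂: 1613 − 4.5(222.6) = 611.4
  N₂: 6069 (inert)
  CO₂: 0 + 3(222.6) = 667.9
  H₂O: 0 + 3(222.6) = 667.9

611 mol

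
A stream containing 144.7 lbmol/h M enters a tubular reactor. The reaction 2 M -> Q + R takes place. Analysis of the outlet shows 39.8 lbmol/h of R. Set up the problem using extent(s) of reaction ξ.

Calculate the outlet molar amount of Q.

39.8 lbmol/h

For R: n = n₀ + 1ξ → 39.8 = 0 + 1ξ, giving ξ = 39.8 lbmol/h.
Outlet amounts (n = n₀ + ν ξ):
  M: 144.7 − 2(39.8) = 65.1
  Q: 0 + 1(39.8) = 39.8
  R: 0 + 1(39.8) = 39.8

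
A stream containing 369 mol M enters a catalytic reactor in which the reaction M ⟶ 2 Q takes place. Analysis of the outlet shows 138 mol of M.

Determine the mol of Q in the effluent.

462 mol

For M: n = n₀ − 1ξ → 138 = 369 − 1ξ, giving ξ = 231 mol.
Outlet amounts (n = n₀ + ν ξ):
  M: 369 − 1(231) = 138
  Q: 0 + 2(231) = 462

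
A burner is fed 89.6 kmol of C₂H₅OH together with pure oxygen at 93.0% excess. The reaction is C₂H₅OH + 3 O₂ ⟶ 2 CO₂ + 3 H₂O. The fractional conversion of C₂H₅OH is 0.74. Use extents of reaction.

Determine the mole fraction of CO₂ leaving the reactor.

0.197

Stoichiometric O₂ = 3 × 89.6 = 268.8 kmol; O₂ fed = 268.8 × 1.930 = 518.8 kmol.
Fuel reacted = 0.74 × 89.6 → ξ = 66.3 kmol.
Outlet (n = n₀ + ν ξ):
  C₂H₅OH: 89.6 − 1(66.3) = 23.3
  O₂: 518.8 − 3(66.3) = 319.9
  CO₂: 0 + 2(66.3) = 132.6
  H₂O: 0 + 3(66.3) = 198.9
Total out = 674.7 kmol; y_CO₂ = 132.6 / 674.7 = 0.1965.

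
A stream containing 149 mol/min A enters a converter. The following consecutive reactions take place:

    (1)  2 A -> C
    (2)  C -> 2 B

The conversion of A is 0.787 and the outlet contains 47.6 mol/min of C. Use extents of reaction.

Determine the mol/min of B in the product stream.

22.1 mol/min

Conversion of A: A consumed = 2ξ₁ = 0.787 × 149 → ξ₁ = 58.63 mol/min.
C balance: n_C = 0 + 1ξ₁ − 1ξ₂ = 47.6 → ξ₂ = (1·58.63 − 47.6)/1 = 11.03 mol/min.
Outlet amounts (n = n₀ + Σ ν·ξ):
  A: 149 − 2(58.63) = 31.74
  C: 0 + 1(58.63) − 1(11.03) = 47.6
  B: 0 + 2(11.03) = 22.06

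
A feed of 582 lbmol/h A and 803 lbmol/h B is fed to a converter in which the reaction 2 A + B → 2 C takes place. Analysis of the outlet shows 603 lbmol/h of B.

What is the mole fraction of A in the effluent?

0.154

For B: n = n₀ − 1ξ → 603 = 803 − 1ξ, giving ξ = 200 lbmol/h.
Outlet amounts (n = n₀ + ν ξ):
  A: 582 − 2(200) = 182
  B: 803 − 1(200) = 603
  C: 0 + 2(200) = 400
Total out = 1185 lbmol/h; y_A = 182 / 1185 = 0.1536.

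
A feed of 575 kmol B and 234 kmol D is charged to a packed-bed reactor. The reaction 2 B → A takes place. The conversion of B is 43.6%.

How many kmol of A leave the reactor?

B reacted = 0.436 × 575 = 250.7 kmol; ν_B = −2, so ξ = 250.7/2 = 125.3 kmol.
Outlet amounts (n = n₀ + ν ξ):
  B: 575 − 2(125.3) = 324.3
  A: 0 + 1(125.3) = 125.3
  D: 234 (inert)

125 kmol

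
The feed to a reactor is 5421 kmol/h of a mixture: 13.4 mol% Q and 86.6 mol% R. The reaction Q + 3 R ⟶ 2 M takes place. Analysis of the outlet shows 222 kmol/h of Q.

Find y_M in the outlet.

0.229

For Q: n = n₀ − 1ξ → 222 = 726.4 − 1ξ, giving ξ = 504.4 kmol/h.
Outlet amounts (n = n₀ + ν ξ):
  Q: 726.4 − 1(504.4) = 222
  R: 4695 − 3(504.4) = 3181
  M: 0 + 2(504.4) = 1009
Total out = 4412 kmol/h; y_M = 1009 / 4412 = 0.2286.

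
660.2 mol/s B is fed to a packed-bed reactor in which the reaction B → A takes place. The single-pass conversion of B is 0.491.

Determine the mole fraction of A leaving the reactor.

B reacted = 0.491 × 660.2 = 324.2 mol/s; ν_B = −1, so ξ = 324.2/1 = 324.2 mol/s.
Outlet amounts (n = n₀ + ν ξ):
  B: 660.2 − 1(324.2) = 336
  A: 0 + 1(324.2) = 324.2
Total out = 660.2 mol/s; y_A = 324.2 / 660.2 = 0.491.

0.491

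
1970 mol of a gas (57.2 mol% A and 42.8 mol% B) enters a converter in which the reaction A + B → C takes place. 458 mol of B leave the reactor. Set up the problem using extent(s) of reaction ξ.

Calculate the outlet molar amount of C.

For B: n = n₀ − 1ξ → 458 = 843.2 − 1ξ, giving ξ = 385.2 mol.
Outlet amounts (n = n₀ + ν ξ):
  A: 1127 − 1(385.2) = 741.7
  B: 843.2 − 1(385.2) = 458
  C: 0 + 1(385.2) = 385.2

385 mol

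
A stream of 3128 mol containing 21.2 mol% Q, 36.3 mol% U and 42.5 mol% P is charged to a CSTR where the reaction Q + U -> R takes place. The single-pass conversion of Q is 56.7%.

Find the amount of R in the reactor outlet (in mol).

Q reacted = 0.567 × 663.1 = 376 mol; ν_Q = −1, so ξ = 376/1 = 376 mol.
Outlet amounts (n = n₀ + ν ξ):
  Q: 663.1 − 1(376) = 287.1
  U: 1135 − 1(376) = 759.5
  R: 0 + 1(376) = 376
  P: 1329 (inert)

376 mol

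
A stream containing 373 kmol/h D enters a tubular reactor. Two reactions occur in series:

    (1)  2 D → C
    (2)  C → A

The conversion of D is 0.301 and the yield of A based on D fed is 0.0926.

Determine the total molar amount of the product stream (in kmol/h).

Conversion of D: D consumed = 2ξ₁ = 0.301 × 373 → ξ₁ = 56.14 kmol/h.
Yield of A: 1ξ₂ / 373 = 0.0926 → ξ₂ = 34.54 kmol/h.
Outlet amounts (n = n₀ + Σ ν·ξ):
  D: 373 − 2(56.14) = 260.7
  C: 0 + 1(56.14) − 1(34.54) = 21.6
  A: 0 + 1(34.54) = 34.54
Total out = 260.7 + 21.6 + 34.54 = 316.9 kmol/h.

317 kmol/h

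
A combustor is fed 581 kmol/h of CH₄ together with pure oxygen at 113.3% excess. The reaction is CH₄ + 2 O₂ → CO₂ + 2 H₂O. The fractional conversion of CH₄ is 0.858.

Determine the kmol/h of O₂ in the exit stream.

1480 kmol/h

Stoichiometric O₂ = 2 × 581 = 1162 kmol/h; O₂ fed = 1162 × 2.133 = 2479 kmol/h.
Fuel reacted = 0.858 × 581 → ξ = 498.5 kmol/h.
Outlet (n = n₀ + ν ξ):
  CH₄: 581 − 1(498.5) = 82.5
  O₂: 2479 − 2(498.5) = 1482
  CO₂: 0 + 1(498.5) = 498.5
  H₂O: 0 + 2(498.5) = 997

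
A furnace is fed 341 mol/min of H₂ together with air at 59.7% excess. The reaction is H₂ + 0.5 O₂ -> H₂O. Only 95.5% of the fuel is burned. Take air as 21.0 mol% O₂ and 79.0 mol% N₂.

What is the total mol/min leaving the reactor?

1470 mol/min

Stoichiometric O₂ = 0.5 × 341 = 170.5 mol/min; O₂ fed = 170.5 × 1.597 = 272.3 mol/min.
N₂ fed = 272.3 × 79/21 = 1024 mol/min.
Fuel reacted = 0.955 × 341 → ξ = 325.7 mol/min.
Outlet (n = n₀ + ν ξ):
  H₂: 341 − 1(325.7) = 15.35
  O₂: 272.3 − 0.5(325.7) = 109.5
  N₂: 1024 (inert)
  H₂O: 0 + 1(325.7) = 325.7
Total out = 15.35 + 109.5 + 1024 + 325.7 = 1475 mol/min.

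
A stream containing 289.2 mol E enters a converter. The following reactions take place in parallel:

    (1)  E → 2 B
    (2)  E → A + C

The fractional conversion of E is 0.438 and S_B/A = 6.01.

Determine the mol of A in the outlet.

31.6 mol

Conversion of E: E consumed = 0.438 × 289.2 = 126.7 mol = 1ξ₁ + 1ξ₂.
Selectivity: 2ξ₁ / (1ξ₂) = 6.01 → ξ₁ = 3.005 ξ₂.
Substitute: (1·3.005 + 1) ξ₂ = 126.7 → ξ₂ = 31.63 mol, ξ₁ = 95.04 mol.
Outlet amounts (n = n₀ + Σ ν·ξ):
  E: 289.2 − 1(95.04) − 1(31.63) = 162.5
  B: 0 + 2(95.04) = 190.1
  A: 0 + 1(31.63) = 31.63
  C: 0 + 1(31.63) = 31.63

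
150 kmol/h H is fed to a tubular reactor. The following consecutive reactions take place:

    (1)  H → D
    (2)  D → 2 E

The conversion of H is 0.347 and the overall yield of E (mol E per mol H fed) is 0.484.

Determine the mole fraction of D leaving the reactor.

Conversion of H: H consumed = 1ξ₁ = 0.347 × 150 → ξ₁ = 52.05 kmol/h.
Yield of E: 2ξ₂ / 150 = 0.484 → ξ₂ = 36.3 kmol/h.
Outlet amounts (n = n₀ + Σ ν·ξ):
  H: 150 − 1(52.05) = 97.95
  D: 0 + 1(52.05) − 1(36.3) = 15.75
  E: 0 + 2(36.3) = 72.6
Total out = 186.3 kmol/h; y_D = 15.75 / 186.3 = 0.08454.

0.0845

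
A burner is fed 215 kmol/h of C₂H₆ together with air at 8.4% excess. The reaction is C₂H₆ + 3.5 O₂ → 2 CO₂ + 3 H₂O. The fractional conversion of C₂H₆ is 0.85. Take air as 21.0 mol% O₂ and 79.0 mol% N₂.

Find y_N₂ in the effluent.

Stoichiometric O₂ = 3.5 × 215 = 752.5 kmol/h; O₂ fed = 752.5 × 1.084 = 815.7 kmol/h.
N₂ fed = 815.7 × 79/21 = 3069 kmol/h.
Fuel reacted = 0.85 × 215 → ξ = 182.8 kmol/h.
Outlet (n = n₀ + ν ξ):
  C₂H₆: 215 − 1(182.8) = 32.25
  O₂: 815.7 − 3.5(182.8) = 176.1
  N₂: 3069 (inert)
  CO₂: 0 + 2(182.8) = 365.5
  H₂O: 0 + 3(182.8) = 548.2
Total out = 4191 kmol/h; y_N₂ = 3069 / 4191 = 0.7322.

0.732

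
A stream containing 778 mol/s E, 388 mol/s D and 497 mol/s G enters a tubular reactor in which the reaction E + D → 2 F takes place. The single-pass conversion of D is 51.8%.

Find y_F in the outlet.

D reacted = 0.518 × 388 = 201 mol/s; ν_D = −1, so ξ = 201/1 = 201 mol/s.
Outlet amounts (n = n₀ + ν ξ):
  E: 778 − 1(201) = 577
  D: 388 − 1(201) = 187
  F: 0 + 2(201) = 402
  G: 497 (inert)
Total out = 1663 mol/s; y_F = 402 / 1663 = 0.2417.

0.242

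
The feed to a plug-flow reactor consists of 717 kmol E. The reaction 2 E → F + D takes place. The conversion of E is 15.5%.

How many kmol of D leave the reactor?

E reacted = 0.155 × 717 = 111.1 kmol; ν_E = −2, so ξ = 111.1/2 = 55.57 kmol.
Outlet amounts (n = n₀ + ν ξ):
  E: 717 − 2(55.57) = 605.9
  F: 0 + 1(55.57) = 55.57
  D: 0 + 1(55.57) = 55.57

55.6 kmol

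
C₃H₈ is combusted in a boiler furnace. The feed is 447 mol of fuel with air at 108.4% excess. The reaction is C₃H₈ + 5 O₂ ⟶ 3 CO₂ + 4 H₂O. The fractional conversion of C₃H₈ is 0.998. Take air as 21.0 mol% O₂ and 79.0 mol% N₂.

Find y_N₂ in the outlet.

Stoichiometric O₂ = 5 × 447 = 2235 mol; O₂ fed = 2235 × 2.084 = 4658 mol.
N₂ fed = 4658 × 79/21 = 17520 mol.
Fuel reacted = 0.998 × 447 → ξ = 446.1 mol.
Outlet (n = n₀ + ν ξ):
  C₃H₈: 447 − 1(446.1) = 0.894
  O₂: 4658 − 5(446.1) = 2427
  N₂: 17520 (inert)
  CO₂: 0 + 3(446.1) = 1338
  H₂O: 0 + 4(446.1) = 1784
Total out = 23070 mol; y_N₂ = 17520 / 23070 = 0.7594.

0.759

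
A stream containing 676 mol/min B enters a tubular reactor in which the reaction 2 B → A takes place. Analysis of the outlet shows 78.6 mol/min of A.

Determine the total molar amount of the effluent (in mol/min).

For A: n = n₀ + 1ξ → 78.6 = 0 + 1ξ, giving ξ = 78.6 mol/min.
Outlet amounts (n = n₀ + ν ξ):
  B: 676 − 2(78.6) = 518.8
  A: 0 + 1(78.6) = 78.6
Total out = 518.8 + 78.6 = 597.4 mol/min.

597 mol/min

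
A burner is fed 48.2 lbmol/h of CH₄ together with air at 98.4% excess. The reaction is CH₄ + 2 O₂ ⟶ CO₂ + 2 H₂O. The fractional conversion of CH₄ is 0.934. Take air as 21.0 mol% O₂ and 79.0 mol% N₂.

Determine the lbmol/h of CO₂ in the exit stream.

Stoichiometric O₂ = 2 × 48.2 = 96.4 lbmol/h; O₂ fed = 96.4 × 1.984 = 191.3 lbmol/h.
N₂ fed = 191.3 × 79/21 = 719.5 lbmol/h.
Fuel reacted = 0.934 × 48.2 → ξ = 45.02 lbmol/h.
Outlet (n = n₀ + ν ξ):
  CH₄: 48.2 − 1(45.02) = 3.181
  O₂: 191.3 − 2(45.02) = 101.2
  N₂: 719.5 (inert)
  CO₂: 0 + 1(45.02) = 45.02
  H₂O: 0 + 2(45.02) = 90.04

45 lbmol/h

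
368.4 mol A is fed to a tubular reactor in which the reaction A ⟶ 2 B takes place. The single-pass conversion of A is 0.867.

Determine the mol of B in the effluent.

A reacted = 0.867 × 368.4 = 319.4 mol; ν_A = −1, so ξ = 319.4/1 = 319.4 mol.
Outlet amounts (n = n₀ + ν ξ):
  A: 368.4 − 1(319.4) = 49
  B: 0 + 2(319.4) = 638.8

639 mol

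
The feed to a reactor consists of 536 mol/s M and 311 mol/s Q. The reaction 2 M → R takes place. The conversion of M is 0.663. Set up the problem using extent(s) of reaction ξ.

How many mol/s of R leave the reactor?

M reacted = 0.663 × 536 = 355.4 mol/s; ν_M = −2, so ξ = 355.4/2 = 177.7 mol/s.
Outlet amounts (n = n₀ + ν ξ):
  M: 536 − 2(177.7) = 180.6
  R: 0 + 1(177.7) = 177.7
  Q: 311 (inert)

178 mol/s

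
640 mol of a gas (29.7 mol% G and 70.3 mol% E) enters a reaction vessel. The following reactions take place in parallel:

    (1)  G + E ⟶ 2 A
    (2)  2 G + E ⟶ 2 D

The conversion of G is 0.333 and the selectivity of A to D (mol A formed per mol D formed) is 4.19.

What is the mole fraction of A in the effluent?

Conversion of G: G consumed = 0.333 × 190.1 = 63.3 mol = 1ξ₁ + 2ξ₂.
Selectivity: 2ξ₁ / (2ξ₂) = 4.19 → ξ₁ = 4.19 ξ₂.
Substitute: (1·4.19 + 2) ξ₂ = 63.3 → ξ₂ = 10.23 mol, ξ₁ = 42.85 mol.
Outlet amounts (n = n₀ + Σ ν·ξ):
  G: 190.1 − 1(42.85) − 2(10.23) = 126.8
  E: 449.9 − 1(42.85) − 1(10.23) = 396.8
  A: 0 + 2(42.85) = 85.69
  D: 0 + 2(10.23) = 20.45
Total out = 629.8 mol; y_A = 85.69 / 629.8 = 0.1361.

0.136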